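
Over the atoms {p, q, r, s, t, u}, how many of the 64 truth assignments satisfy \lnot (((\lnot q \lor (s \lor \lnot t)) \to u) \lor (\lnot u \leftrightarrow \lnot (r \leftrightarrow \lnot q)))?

14

Initial set: {\lnot (((\lnot q \lor (s \lor \lnot t)) \to u) \lor (\lnot u \leftrightarrow \lnot (r \leftrightarrow \lnot q)))}.
\lnot (((\lnot q \lor (s \lor \lnot t)) \to u) \lor (\lnot u \leftrightarrow \lnot (r \leftrightarrow \lnot q))): α-rule — add \lnot ((\lnot q \lor (s \lor \lnot t)) \to u), \lnot (\lnot u \leftrightarrow \lnot (r \leftrightarrow \lnot q)).
\lnot ((\lnot q \lor (s \lor \lnot t)) \to u): α-rule — add (\lnot q \lor (s \lor \lnot t)), \lnot u.
\lnot (\lnot u \leftrightarrow \lnot (r \leftrightarrow \lnot q)): β-rule — branch into \lnot u, \lnot \lnot (r \leftrightarrow \lnot q)  //  \lnot \lnot u, \lnot (r \leftrightarrow \lnot q).
  branch 1 (add \lnot u, \lnot \lnot (r \leftrightarrow \lnot q)):
    (\lnot q \lor (s \lor \lnot t)): β-rule — branch into \lnot q  //  (s \lor \lnot t).
      branch 1.1 (add \lnot q):
        \lnot \lnot (r \leftrightarrow \lnot q): β-rule — branch into r, \lnot q  //  \lnot r, \lnot \lnot q.
          branch 1.1.1 (add r, \lnot q):
            ○ open, literals {q=0, r=1, u=0}.
          branch 1.1.2 (add \lnot r, \lnot \lnot q):
            × closes — contains both q and \lnot q.
      branch 1.2 (add (s \lor \lnot t)):
        \lnot \lnot (r \leftrightarrow \lnot q): β-rule — branch into r, \lnot q  //  \lnot r, \lnot \lnot q.
          branch 1.2.1 (add r, \lnot q):
            (s \lor \lnot t): β-rule — branch into s  //  \lnot t.
              branch 1.2.1.1 (add s):
                ○ open, literals {q=0, r=1, s=1, u=0}.
              branch 1.2.1.2 (add \lnot t):
                ○ open, literals {q=0, r=1, t=0, u=0}.
          branch 1.2.2 (add \lnot r, \lnot \lnot q):
            (s \lor \lnot t): β-rule — branch into s  //  \lnot t.
              branch 1.2.2.1 (add s):
                ○ open, literals {q=1, r=0, s=1, u=0}.
              branch 1.2.2.2 (add \lnot t):
                ○ open, literals {q=1, r=0, t=0, u=0}.
  branch 2 (add \lnot \lnot u, \lnot (r \leftrightarrow \lnot q)):
    × closes — contains both u and \lnot u.
2 branches closed, 5 open.
Each open branch fixes some atoms; the unmentioned ones are free. Counting distinct full assignments: branch {q=0, r=1, u=0} (p, s, t) contributes 8 new; branch {q=0, r=1, s=1, u=0} (p, t) contributes 0 new; branch {q=0, r=1, t=0, u=0} (p, s) contributes 0 new; branch {q=1, r=0, s=1, u=0} (p, t) contributes 4 new; branch {q=1, r=0, t=0, u=0} (p, s) contributes 2 new. Total: 14.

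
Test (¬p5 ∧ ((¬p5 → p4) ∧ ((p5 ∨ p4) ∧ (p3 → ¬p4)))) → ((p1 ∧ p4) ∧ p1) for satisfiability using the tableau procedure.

Initial set: {T ((¬p5 ∧ ((¬p5 → p4) ∧ ((p5 ∨ p4) ∧ (p3 → ¬p4)))) → ((p1 ∧ p4) ∧ p1))}.
T ((¬p5 ∧ ((¬p5 → p4) ∧ ((p5 ∨ p4) ∧ (p3 → ¬p4)))) → ((p1 ∧ p4) ∧ p1)): β-rule — branch into F (¬p5 ∧ ((¬p5 → p4) ∧ ((p5 ∨ p4) ∧ (p3 → ¬p4))))  //  T ((p1 ∧ p4) ∧ p1).
  branch 1 (add F (¬p5 ∧ ((¬p5 → p4) ∧ ((p5 ∨ p4) ∧ (p3 → ¬p4))))):
    F (¬p5 ∧ ((¬p5 → p4) ∧ ((p5 ∨ p4) ∧ (p3 → ¬p4)))): β-rule — branch into F ¬p5  //  F ((¬p5 → p4) ∧ ((p5 ∨ p4) ∧ (p3 → ¬p4))).
      branch 1.1 (add F ¬p5):
        ○ open, literals {p5=true}.
      branch 1.2 (add F ((¬p5 → p4) ∧ ((p5 ∨ p4) ∧ (p3 → ¬p4)))):
        F ((¬p5 → p4) ∧ ((p5 ∨ p4) ∧ (p3 → ¬p4))): β-rule — branch into F (¬p5 → p4)  //  F ((p5 ∨ p4) ∧ (p3 → ¬p4)).
          branch 1.2.1 (add F (¬p5 → p4)):
            F (¬p5 → p4): α-rule — add T ¬p5, F p4.
            ○ open, literals {p4=false, p5=false}.
          branch 1.2.2 (add F ((p5 ∨ p4) ∧ (p3 → ¬p4))):
            F ((p5 ∨ p4) ∧ (p3 → ¬p4)): β-rule — branch into F (p5 ∨ p4)  //  F (p3 → ¬p4).
              branch 1.2.2.1 (add F (p5 ∨ p4)):
                F (p5 ∨ p4): α-rule — add F p5, F p4.
                ○ open, literals {p4=false, p5=false}.
              branch 1.2.2.2 (add F (p3 → ¬p4)):
                F (p3 → ¬p4): α-rule — add T p3, F ¬p4.
                ○ open, literals {p3=true, p4=true}.
  branch 2 (add T ((p1 ∧ p4) ∧ p1)):
    T ((p1 ∧ p4) ∧ p1): α-rule — add T (p1 ∧ p4), T p1.
    T (p1 ∧ p4): α-rule — add T p1, T p4.
    ○ open, literals {p1=true, p4=true}.
0 branches closed, 5 open.
An open branch gives a satisfying assignment: p5=true.

Satisfiable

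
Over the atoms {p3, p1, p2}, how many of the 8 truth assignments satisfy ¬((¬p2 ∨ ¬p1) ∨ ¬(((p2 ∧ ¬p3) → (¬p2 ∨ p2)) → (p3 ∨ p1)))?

Initial set: {¬((¬p2 ∨ ¬p1) ∨ ¬(((p2 ∧ ¬p3) → (¬p2 ∨ p2)) → (p3 ∨ p1)))}.
¬((¬p2 ∨ ¬p1) ∨ ¬(((p2 ∧ ¬p3) → (¬p2 ∨ p2)) → (p3 ∨ p1))): α-rule — add ¬(¬p2 ∨ ¬p1), ¬¬(((p2 ∧ ¬p3) → (¬p2 ∨ p2)) → (p3 ∨ p1)).
¬(¬p2 ∨ ¬p1): α-rule — add ¬¬p2, ¬¬p1.
¬¬(((p2 ∧ ¬p3) → (¬p2 ∨ p2)) → (p3 ∨ p1)): β-rule — branch into ¬((p2 ∧ ¬p3) → (¬p2 ∨ p2))  //  (p3 ∨ p1).
  branch 1 (add ¬((p2 ∧ ¬p3) → (¬p2 ∨ p2))):
    ¬((p2 ∧ ¬p3) → (¬p2 ∨ p2)): α-rule — add (p2 ∧ ¬p3), ¬(¬p2 ∨ p2).
    (p2 ∧ ¬p3): α-rule — add p2, ¬p3.
    ¬(¬p2 ∨ p2): α-rule — add ¬¬p2, ¬p2.
    × closes — contains both p2 and ¬p2.
  branch 2 (add (p3 ∨ p1)):
    (p3 ∨ p1): β-rule — branch into p3  //  p1.
      branch 2.1 (add p3):
        ○ open, literals {p1=T, p2=T, p3=T}.
      branch 2.2 (add p1):
        ○ open, literals {p1=T, p2=T}.
1 branch closed, 2 open.
Each open branch fixes some atoms; the unmentioned ones are free. Counting distinct full assignments: branch {p1=T, p2=T, p3=T} (none free) contributes 1 new; branch {p1=T, p2=T} (p3) contributes 1 new. Total: 2.

2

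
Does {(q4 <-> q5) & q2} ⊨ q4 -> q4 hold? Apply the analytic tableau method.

Yes

Initial set: {((q4 <-> q5) & q2); ~(q4 -> q4)}.
((q4 <-> q5) & q2): α-rule — add (q4 <-> q5), q2.
~(q4 -> q4): α-rule — add q4, ~q4.
× closes — contains both q4 and ~q4.
All 1 branch closes.
Every branch closed, so the premises entail the conclusion.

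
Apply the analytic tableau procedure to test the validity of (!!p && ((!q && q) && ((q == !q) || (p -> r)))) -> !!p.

Assume the negation and expand:
Initial set: {!((!!p && ((!q && q) && ((q == !q) || (p -> r)))) -> !!p)}.
!((!!p && ((!q && q) && ((q == !q) || (p -> r)))) -> !!p): α-rule — add (!!p && ((!q && q) && ((q == !q) || (p -> r)))), !!!p.
(!!p && ((!q && q) && ((q == !q) || (p -> r)))): α-rule — add !!p, ((!q && q) && ((q == !q) || (p -> r))).
!!!p: drop double negation, giving !p.
!!p: drop double negation, giving p.
× closes — contains both p and !p.
All 1 branch closes.
Every branch closed, so the negation is unsatisfiable and the formula is valid.

Valid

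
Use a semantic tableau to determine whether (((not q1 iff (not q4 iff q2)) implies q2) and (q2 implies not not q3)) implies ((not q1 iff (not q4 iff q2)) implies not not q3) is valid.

Assume the negation and expand:
Initial set: {not ((((not q1 iff (not q4 iff q2)) implies q2) and (q2 implies not not q3)) implies ((not q1 iff (not q4 iff q2)) implies not not q3))}.
not ((((not q1 iff (not q4 iff q2)) implies q2) and (q2 implies not not q3)) implies ((not q1 iff (not q4 iff q2)) implies not not q3)): α-rule — add (((not q1 iff (not q4 iff q2)) implies q2) and (q2 implies not not q3)), not ((not q1 iff (not q4 iff q2)) implies not not q3).
(((not q1 iff (not q4 iff q2)) implies q2) and (q2 implies not not q3)): α-rule — add ((not q1 iff (not q4 iff q2)) implies q2), (q2 implies not not q3).
not ((not q1 iff (not q4 iff q2)) implies not not q3): α-rule — add (not q1 iff (not q4 iff q2)), not not not q3.
not not not q3: drop double negation, giving not q3.
((not q1 iff (not q4 iff q2)) implies q2): β-rule — branch into not (not q1 iff (not q4 iff q2))  //  q2.
  branch 1 (add not (not q1 iff (not q4 iff q2))):
    (q2 implies not not q3): β-rule — branch into not q2  //  not not q3.
      branch 1.1 (add not q2):
        (not q1 iff (not q4 iff q2)): β-rule — branch into not q1, (not q4 iff q2)  //  not not q1, not (not q4 iff q2).
          branch 1.1.1 (add not q1, (not q4 iff q2)):
            not (not q1 iff (not q4 iff q2)): β-rule — branch into not q1, not (not q4 iff q2)  //  not not q1, (not q4 iff q2).
              branch 1.1.1.1 (add not q1, not (not q4 iff q2)):
                (not q4 iff q2): β-rule — branch into not q4, q2  //  not not q4, not q2.
                  branch 1.1.1.1.1 (add not q4, q2):
                    × closes — contains both q2 and not q2.
                  branch 1.1.1.1.2 (add not not q4, not q2):
                    not (not q4 iff q2): β-rule — branch into not q4, not q2  //  not not q4, q2.
                      branch 1.1.1.1.2.1 (add not q4, not q2):
                        × closes — contains both q4 and not q4.
                      branch 1.1.1.1.2.2 (add not not q4, q2):
                        × closes — contains both q2 and not q2.
              branch 1.1.1.2 (add not not q1, (not q4 iff q2)):
                × closes — contains both q1 and not q1.
          branch 1.1.2 (add not not q1, not (not q4 iff q2)):
            not (not q1 iff (not q4 iff q2)): β-rule — branch into not q1, not (not q4 iff q2)  //  not not q1, (not q4 iff q2).
              branch 1.1.2.1 (add not q1, not (not q4 iff q2)):
                × closes — contains both q1 and not q1.
              branch 1.1.2.2 (add not not q1, (not q4 iff q2)):
                not (not q4 iff q2): β-rule — branch into not q4, not q2  //  not not q4, q2.
                  branch 1.1.2.2.1 (add not q4, not q2):
                    (not q4 iff q2): β-rule — branch into not q4, q2  //  not not q4, not q2.
                      branch 1.1.2.2.1.1 (add not q4, q2):
                        × closes — contains both q2 and not q2.
                      branch 1.1.2.2.1.2 (add not not q4, not q2):
                        × closes — contains both q4 and not q4.
                  branch 1.1.2.2.2 (add not not q4, q2):
                    × closes — contains both q2 and not q2.
      branch 1.2 (add not not q3):
        not not q3: drop double negation, giving q3.
        × closes — contains both q3 and not q3.
  branch 2 (add q2):
    (q2 implies not not q3): β-rule — branch into not q2  //  not not q3.
      branch 2.1 (add not q2):
        × closes — contains both q2 and not q2.
      branch 2.2 (add not not q3):
        not not q3: drop double negation, giving q3.
        × closes — contains both q3 and not q3.
All 11 branches close.
Every branch closed, so the negation is unsatisfiable and the formula is valid.

Valid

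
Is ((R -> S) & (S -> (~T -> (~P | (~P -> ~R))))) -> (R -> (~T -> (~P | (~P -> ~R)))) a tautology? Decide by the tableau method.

Assume the negation and expand:
Initial set: {~(((R -> S) & (S -> (~T -> (~P | (~P -> ~R))))) -> (R -> (~T -> (~P | (~P -> ~R)))))}.
~(((R -> S) & (S -> (~T -> (~P | (~P -> ~R))))) -> (R -> (~T -> (~P | (~P -> ~R))))): α-rule — add ((R -> S) & (S -> (~T -> (~P | (~P -> ~R))))), ~(R -> (~T -> (~P | (~P -> ~R)))).
((R -> S) & (S -> (~T -> (~P | (~P -> ~R))))): α-rule — add (R -> S), (S -> (~T -> (~P | (~P -> ~R)))).
~(R -> (~T -> (~P | (~P -> ~R)))): α-rule — add R, ~(~T -> (~P | (~P -> ~R))).
~(~T -> (~P | (~P -> ~R))): α-rule — add ~T, ~(~P | (~P -> ~R)).
~(~P | (~P -> ~R)): α-rule — add ~~P, ~(~P -> ~R).
~(~P -> ~R): α-rule — add ~P, ~~R.
× closes — contains both P and ~P.
All 1 branch closes.
Every branch closed, so the negation is unsatisfiable and the formula is valid.

Valid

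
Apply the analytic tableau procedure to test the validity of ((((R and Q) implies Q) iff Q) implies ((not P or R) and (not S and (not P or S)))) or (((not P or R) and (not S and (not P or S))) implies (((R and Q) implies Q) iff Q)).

Valid

Assume the negation and expand:
Initial set: {F (((((R and Q) implies Q) iff Q) implies ((not P or R) and (not S and (not P or S)))) or (((not P or R) and (not S and (not P or S))) implies (((R and Q) implies Q) iff Q)))}.
F (((((R and Q) implies Q) iff Q) implies ((not P or R) and (not S and (not P or S)))) or (((not P or R) and (not S and (not P or S))) implies (((R and Q) implies Q) iff Q))): α-rule — add F ((((R and Q) implies Q) iff Q) implies ((not P or R) and (not S and (not P or S)))), F (((not P or R) and (not S and (not P or S))) implies (((R and Q) implies Q) iff Q)).
F ((((R and Q) implies Q) iff Q) implies ((not P or R) and (not S and (not P or S)))): α-rule — add T (((R and Q) implies Q) iff Q), F ((not P or R) and (not S and (not P or S))).
F (((not P or R) and (not S and (not P or S))) implies (((R and Q) implies Q) iff Q)): α-rule — add T ((not P or R) and (not S and (not P or S))), F (((R and Q) implies Q) iff Q).
T ((not P or R) and (not S and (not P or S))): α-rule — add T (not P or R), T (not S and (not P or S)).
T (not S and (not P or S)): α-rule — add T not S, T (not P or S).
T (((R and Q) implies Q) iff Q): β-rule — branch into T ((R and Q) implies Q), T Q  //  F ((R and Q) implies Q), F Q.
  branch 1 (add T ((R and Q) implies Q), T Q):
    F ((not P or R) and (not S and (not P or S))): β-rule — branch into F (not P or R)  //  F (not S and (not P or S)).
      branch 1.1 (add F (not P or R)):
        F (not P or R): α-rule — add F not P, F R.
        F (((R and Q) implies Q) iff Q): β-rule — branch into T ((R and Q) implies Q), F Q  //  F ((R and Q) implies Q), T Q.
          branch 1.1.1 (add T ((R and Q) implies Q), F Q):
            × closes — contains both Q and not Q.
          branch 1.1.2 (add F ((R and Q) implies Q), T Q):
            F ((R and Q) implies Q): α-rule — add T (R and Q), F Q.
            × closes — contains both Q and not Q.
      branch 1.2 (add F (not S and (not P or S))):
        F (((R and Q) implies Q) iff Q): β-rule — branch into T ((R and Q) implies Q), F Q  //  F ((R and Q) implies Q), T Q.
          branch 1.2.1 (add T ((R and Q) implies Q), F Q):
            × closes — contains both Q and not Q.
          branch 1.2.2 (add F ((R and Q) implies Q), T Q):
            F ((R and Q) implies Q): α-rule — add T (R and Q), F Q.
            × closes — contains both Q and not Q.
  branch 2 (add F ((R and Q) implies Q), F Q):
    F ((R and Q) implies Q): α-rule — add T (R and Q), F Q.
    T (R and Q): α-rule — add T R, T Q.
    × closes — contains both Q and not Q.
All 5 branches close.
Every branch closed, so the negation is unsatisfiable and the formula is valid.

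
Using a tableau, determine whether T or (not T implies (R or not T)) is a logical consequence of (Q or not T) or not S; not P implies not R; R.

Yes

Initial set: {((Q or not T) or not S); (not P implies not R); R; not (T or (not T implies (R or not T)))}.
not (T or (not T implies (R or not T))): α-rule — add not T, not (not T implies (R or not T)).
not (not T implies (R or not T)): α-rule — add not T, not (R or not T).
not (R or not T): α-rule — add not R, not not T.
× closes — contains both R and not R.
All 1 branch closes.
Every branch closed, so the premises entail the conclusion.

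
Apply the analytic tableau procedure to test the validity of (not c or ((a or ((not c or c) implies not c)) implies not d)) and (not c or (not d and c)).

Not valid

Assume the negation and expand:
Initial set: {F ((not c or ((a or ((not c or c) implies not c)) implies not d)) and (not c or (not d and c)))}.
F ((not c or ((a or ((not c or c) implies not c)) implies not d)) and (not c or (not d and c))): β-rule — branch into F (not c or ((a or ((not c or c) implies not c)) implies not d))  //  F (not c or (not d and c)).
  branch 1 (add F (not c or ((a or ((not c or c) implies not c)) implies not d))):
    F (not c or ((a or ((not c or c) implies not c)) implies not d)): α-rule — add F not c, F ((a or ((not c or c) implies not c)) implies not d).
    F ((a or ((not c or c) implies not c)) implies not d): α-rule — add T (a or ((not c or c) implies not c)), F not d.
    T (a or ((not c or c) implies not c)): β-rule — branch into T a  //  T ((not c or c) implies not c).
      branch 1.1 (add T a):
        ○ open, literals {a=1, c=1, d=1}.
      branch 1.2 (add T ((not c or c) implies not c)):
        T ((not c or c) implies not c): β-rule — branch into F (not c or c)  //  T not c.
          branch 1.2.1 (add F (not c or c)):
            F (not c or c): α-rule — add F not c, F c.
            × closes — contains both c and not c.
          branch 1.2.2 (add T not c):
            × closes — contains both c and not c.
  branch 2 (add F (not c or (not d and c))):
    F (not c or (not d and c)): α-rule — add F not c, F (not d and c).
    F (not d and c): β-rule — branch into F not d  //  F c.
      branch 2.1 (add F not d):
        ○ open, literals {c=1, d=1}.
      branch 2.2 (add F c):
        × closes — contains both c and not c.
3 branches closed, 2 open.
An open branch gives a countermodel: a=1, c=1, d=1 (unmentioned atoms arbitrary); under it the original formula is false.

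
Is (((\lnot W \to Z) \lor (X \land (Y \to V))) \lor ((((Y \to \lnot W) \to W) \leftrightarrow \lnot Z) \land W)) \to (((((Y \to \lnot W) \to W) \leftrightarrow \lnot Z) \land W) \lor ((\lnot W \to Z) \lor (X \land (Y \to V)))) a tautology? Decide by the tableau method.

Valid

Assume the negation and expand:
Initial set: {F ((((\lnot W \to Z) \lor (X \land (Y \to V))) \lor ((((Y \to \lnot W) \to W) \leftrightarrow \lnot Z) \land W)) \to (((((Y \to \lnot W) \to W) \leftrightarrow \lnot Z) \land W) \lor ((\lnot W \to Z) \lor (X \land (Y \to V)))))}.
F ((((\lnot W \to Z) \lor (X \land (Y \to V))) \lor ((((Y \to \lnot W) \to W) \leftrightarrow \lnot Z) \land W)) \to (((((Y \to \lnot W) \to W) \leftrightarrow \lnot Z) \land W) \lor ((\lnot W \to Z) \lor (X \land (Y \to V))))): α-rule — add T (((\lnot W \to Z) \lor (X \land (Y \to V))) \lor ((((Y \to \lnot W) \to W) \leftrightarrow \lnot Z) \land W)), F (((((Y \to \lnot W) \to W) \leftrightarrow \lnot Z) \land W) \lor ((\lnot W \to Z) \lor (X \land (Y \to V)))).
F (((((Y \to \lnot W) \to W) \leftrightarrow \lnot Z) \land W) \lor ((\lnot W \to Z) \lor (X \land (Y \to V)))): α-rule — add F ((((Y \to \lnot W) \to W) \leftrightarrow \lnot Z) \land W), F ((\lnot W \to Z) \lor (X \land (Y \to V))).
F ((\lnot W \to Z) \lor (X \land (Y \to V))): α-rule — add F (\lnot W \to Z), F (X \land (Y \to V)).
F (\lnot W \to Z): α-rule — add T \lnot W, F Z.
T (((\lnot W \to Z) \lor (X \land (Y \to V))) \lor ((((Y \to \lnot W) \to W) \leftrightarrow \lnot Z) \land W)): β-rule — branch into T ((\lnot W \to Z) \lor (X \land (Y \to V)))  //  T ((((Y \to \lnot W) \to W) \leftrightarrow \lnot Z) \land W).
  branch 1 (add T ((\lnot W \to Z) \lor (X \land (Y \to V)))):
    F ((((Y \to \lnot W) \to W) \leftrightarrow \lnot Z) \land W): β-rule — branch into F (((Y \to \lnot W) \to W) \leftrightarrow \lnot Z)  //  F W.
      branch 1.1 (add F (((Y \to \lnot W) \to W) \leftrightarrow \lnot Z)):
        F (X \land (Y \to V)): β-rule — branch into F X  //  F (Y \to V).
          branch 1.1.1 (add F X):
            T ((\lnot W \to Z) \lor (X \land (Y \to V))): β-rule — branch into T (\lnot W \to Z)  //  T (X \land (Y \to V)).
              branch 1.1.1.1 (add T (\lnot W \to Z)):
                F (((Y \to \lnot W) \to W) \leftrightarrow \lnot Z): β-rule — branch into T ((Y \to \lnot W) \to W), F \lnot Z  //  F ((Y \to \lnot W) \to W), T \lnot Z.
                  branch 1.1.1.1.1 (add T ((Y \to \lnot W) \to W), F \lnot Z):
                    × closes — contains both Z and \lnot Z.
                  branch 1.1.1.1.2 (add F ((Y \to \lnot W) \to W), T \lnot Z):
                    F ((Y \to \lnot W) \to W): α-rule — add T (Y \to \lnot W), F W.
                    T (\lnot W \to Z): β-rule — branch into F \lnot W  //  T Z.
                      branch 1.1.1.1.2.1 (add F \lnot W):
                        × closes — contains both W and \lnot W.
                      branch 1.1.1.1.2.2 (add T Z):
                        × closes — contains both Z and \lnot Z.
              branch 1.1.1.2 (add T (X \land (Y \to V))):
                T (X \land (Y \to V)): α-rule — add T X, T (Y \to V).
                × closes — contains both X and \lnot X.
          branch 1.1.2 (add F (Y \to V)):
            F (Y \to V): α-rule — add T Y, F V.
            T ((\lnot W \to Z) \lor (X \land (Y \to V))): β-rule — branch into T (\lnot W \to Z)  //  T (X \land (Y \to V)).
              branch 1.1.2.1 (add T (\lnot W \to Z)):
                F (((Y \to \lnot W) \to W) \leftrightarrow \lnot Z): β-rule — branch into T ((Y \to \lnot W) \to W), F \lnot Z  //  F ((Y \to \lnot W) \to W), T \lnot Z.
                  branch 1.1.2.1.1 (add T ((Y \to \lnot W) \to W), F \lnot Z):
                    × closes — contains both Z and \lnot Z.
                  branch 1.1.2.1.2 (add F ((Y \to \lnot W) \to W), T \lnot Z):
                    F ((Y \to \lnot W) \to W): α-rule — add T (Y \to \lnot W), F W.
                    T (\lnot W \to Z): β-rule — branch into F \lnot W  //  T Z.
                      branch 1.1.2.1.2.1 (add F \lnot W):
                        × closes — contains both W and \lnot W.
                      branch 1.1.2.1.2.2 (add T Z):
                        × closes — contains both Z and \lnot Z.
              branch 1.1.2.2 (add T (X \land (Y \to V))):
                T (X \land (Y \to V)): α-rule — add T X, T (Y \to V).
                F (((Y \to \lnot W) \to W) \leftrightarrow \lnot Z): β-rule — branch into T ((Y \to \lnot W) \to W), F \lnot Z  //  F ((Y \to \lnot W) \to W), T \lnot Z.
                  branch 1.1.2.2.1 (add T ((Y \to \lnot W) \to W), F \lnot Z):
                    × closes — contains both Z and \lnot Z.
                  branch 1.1.2.2.2 (add F ((Y \to \lnot W) \to W), T \lnot Z):
                    F ((Y \to \lnot W) \to W): α-rule — add T (Y \to \lnot W), F W.
                    T (Y \to V): β-rule — branch into F Y  //  T V.
                      branch 1.1.2.2.2.1 (add F Y):
                        × closes — contains both Y and \lnot Y.
                      branch 1.1.2.2.2.2 (add T V):
                        × closes — contains both V and \lnot V.
      branch 1.2 (add F W):
        F (X \land (Y \to V)): β-rule — branch into F X  //  F (Y \to V).
          branch 1.2.1 (add F X):
            T ((\lnot W \to Z) \lor (X \land (Y \to V))): β-rule — branch into T (\lnot W \to Z)  //  T (X \land (Y \to V)).
              branch 1.2.1.1 (add T (\lnot W \to Z)):
                T (\lnot W \to Z): β-rule — branch into F \lnot W  //  T Z.
                  branch 1.2.1.1.1 (add F \lnot W):
                    × closes — contains both W and \lnot W.
                  branch 1.2.1.1.2 (add T Z):
                    × closes — contains both Z and \lnot Z.
              branch 1.2.1.2 (add T (X \land (Y \to V))):
                T (X \land (Y \to V)): α-rule — add T X, T (Y \to V).
                × closes — contains both X and \lnot X.
          branch 1.2.2 (add F (Y \to V)):
            F (Y \to V): α-rule — add T Y, F V.
            T ((\lnot W \to Z) \lor (X \land (Y \to V))): β-rule — branch into T (\lnot W \to Z)  //  T (X \land (Y \to V)).
              branch 1.2.2.1 (add T (\lnot W \to Z)):
                T (\lnot W \to Z): β-rule — branch into F \lnot W  //  T Z.
                  branch 1.2.2.1.1 (add F \lnot W):
                    × closes — contains both W and \lnot W.
                  branch 1.2.2.1.2 (add T Z):
                    × closes — contains both Z and \lnot Z.
              branch 1.2.2.2 (add T (X \land (Y \to V))):
                T (X \land (Y \to V)): α-rule — add T X, T (Y \to V).
                T (Y \to V): β-rule — branch into F Y  //  T V.
                  branch 1.2.2.2.1 (add F Y):
                    × closes — contains both Y and \lnot Y.
                  branch 1.2.2.2.2 (add T V):
                    × closes — contains both V and \lnot V.
  branch 2 (add T ((((Y \to \lnot W) \to W) \leftrightarrow \lnot Z) \land W)):
    T ((((Y \to \lnot W) \to W) \leftrightarrow \lnot Z) \land W): α-rule — add T (((Y \to \lnot W) \to W) \leftrightarrow \lnot Z), T W.
    × closes — contains both W and \lnot W.
All 18 branches close.
Every branch closed, so the negation is unsatisfiable and the formula is valid.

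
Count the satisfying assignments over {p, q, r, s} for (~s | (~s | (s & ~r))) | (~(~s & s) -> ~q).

14

Initial set: {((~s | (~s | (s & ~r))) | (~(~s & s) -> ~q))}.
((~s | (~s | (s & ~r))) | (~(~s & s) -> ~q)): β-rule — branch into (~s | (~s | (s & ~r)))  //  (~(~s & s) -> ~q).
  branch 1 (add (~s | (~s | (s & ~r)))):
    (~s | (~s | (s & ~r))): β-rule — branch into ~s  //  (~s | (s & ~r)).
      branch 1.1 (add ~s):
        ○ open, literals {s=0}.
      branch 1.2 (add (~s | (s & ~r))):
        (~s | (s & ~r)): β-rule — branch into ~s  //  (s & ~r).
          branch 1.2.1 (add ~s):
            ○ open, literals {s=0}.
          branch 1.2.2 (add (s & ~r)):
            (s & ~r): α-rule — add s, ~r.
            ○ open, literals {r=0, s=1}.
  branch 2 (add (~(~s & s) -> ~q)):
    (~(~s & s) -> ~q): β-rule — branch into ~~(~s & s)  //  ~q.
      branch 2.1 (add ~~(~s & s)):
        ~~(~s & s): α-rule — add ~s, s.
        × closes — contains both s and ~s.
      branch 2.2 (add ~q):
        ○ open, literals {q=0}.
1 branch closed, 4 open.
Each open branch fixes some atoms; the unmentioned ones are free. Counting distinct full assignments: branch {s=0} (p, q, r) contributes 8 new; branch {s=0} (p, q, r) contributes 0 new; branch {r=0, s=1} (p, q) contributes 4 new; branch {q=0} (p, r, s) contributes 2 new. Total: 14.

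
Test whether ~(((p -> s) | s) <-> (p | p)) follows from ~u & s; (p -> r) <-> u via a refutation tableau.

No

Initial set: {(~u & s); ((p -> r) <-> u); ~~(((p -> s) | s) <-> (p | p))}.
(~u & s): α-rule — add ~u, s.
((p -> r) <-> u): β-rule — branch into (p -> r), u  //  ~(p -> r), ~u.
  branch 1 (add (p -> r), u):
    × closes — contains both u and ~u.
  branch 2 (add ~(p -> r), ~u):
    ~(p -> r): α-rule — add p, ~r.
    ~~(((p -> s) | s) <-> (p | p)): β-rule — branch into ((p -> s) | s), (p | p)  //  ~((p -> s) | s), ~(p | p).
      branch 2.1 (add ((p -> s) | s), (p | p)):
        ((p -> s) | s): β-rule — branch into (p -> s)  //  s.
          branch 2.1.1 (add (p -> s)):
            (p | p): β-rule — branch into p  //  p.
              branch 2.1.1.1 (add p):
                (p -> s): β-rule — branch into ~p  //  s.
                  branch 2.1.1.1.1 (add ~p):
                    × closes — contains both p and ~p.
                  branch 2.1.1.1.2 (add s):
                    ○ open, literals {p=true, r=false, s=true, u=false}.
              branch 2.1.1.2 (add p):
                (p -> s): β-rule — branch into ~p  //  s.
                  branch 2.1.1.2.1 (add ~p):
                    × closes — contains both p and ~p.
                  branch 2.1.1.2.2 (add s):
                    ○ open, literals {p=true, r=false, s=true, u=false}.
          branch 2.1.2 (add s):
            (p | p): β-rule — branch into p  //  p.
              branch 2.1.2.1 (add p):
                ○ open, literals {p=true, r=false, s=true, u=false}.
              branch 2.1.2.2 (add p):
                ○ open, literals {p=true, r=false, s=true, u=false}.
      branch 2.2 (add ~((p -> s) | s), ~(p | p)):
        ~((p -> s) | s): α-rule — add ~(p -> s), ~s.
        × closes — contains both s and ~s.
4 branches closed, 4 open.
An open branch gives a countermodel: p=true, r=false, s=true, u=false (unmentioned atoms arbitrary); the premises hold there but the conclusion fails.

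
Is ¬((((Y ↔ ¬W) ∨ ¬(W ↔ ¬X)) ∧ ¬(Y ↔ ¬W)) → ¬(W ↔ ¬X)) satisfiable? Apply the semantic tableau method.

Unsatisfiable

Initial set: {¬((((Y ↔ ¬W) ∨ ¬(W ↔ ¬X)) ∧ ¬(Y ↔ ¬W)) → ¬(W ↔ ¬X))}.
¬((((Y ↔ ¬W) ∨ ¬(W ↔ ¬X)) ∧ ¬(Y ↔ ¬W)) → ¬(W ↔ ¬X)): α-rule — add (((Y ↔ ¬W) ∨ ¬(W ↔ ¬X)) ∧ ¬(Y ↔ ¬W)), ¬¬(W ↔ ¬X).
(((Y ↔ ¬W) ∨ ¬(W ↔ ¬X)) ∧ ¬(Y ↔ ¬W)): α-rule — add ((Y ↔ ¬W) ∨ ¬(W ↔ ¬X)), ¬(Y ↔ ¬W).
¬¬(W ↔ ¬X): β-rule — branch into W, ¬X  //  ¬W, ¬¬X.
  branch 1 (add W, ¬X):
    ((Y ↔ ¬W) ∨ ¬(W ↔ ¬X)): β-rule — branch into (Y ↔ ¬W)  //  ¬(W ↔ ¬X).
      branch 1.1 (add (Y ↔ ¬W)):
        ¬(Y ↔ ¬W): β-rule — branch into Y, ¬¬W  //  ¬Y, ¬W.
          branch 1.1.1 (add Y, ¬¬W):
            (Y ↔ ¬W): β-rule — branch into Y, ¬W  //  ¬Y, ¬¬W.
              branch 1.1.1.1 (add Y, ¬W):
                × closes — contains both W and ¬W.
              branch 1.1.1.2 (add ¬Y, ¬¬W):
                × closes — contains both Y and ¬Y.
          branch 1.1.2 (add ¬Y, ¬W):
            × closes — contains both W and ¬W.
      branch 1.2 (add ¬(W ↔ ¬X)):
        ¬(Y ↔ ¬W): β-rule — branch into Y, ¬¬W  //  ¬Y, ¬W.
          branch 1.2.1 (add Y, ¬¬W):
            ¬(W ↔ ¬X): β-rule — branch into W, ¬¬X  //  ¬W, ¬X.
              branch 1.2.1.1 (add W, ¬¬X):
                × closes — contains both X and ¬X.
              branch 1.2.1.2 (add ¬W, ¬X):
                × closes — contains both W and ¬W.
          branch 1.2.2 (add ¬Y, ¬W):
            × closes — contains both W and ¬W.
  branch 2 (add ¬W, ¬¬X):
    ((Y ↔ ¬W) ∨ ¬(W ↔ ¬X)): β-rule — branch into (Y ↔ ¬W)  //  ¬(W ↔ ¬X).
      branch 2.1 (add (Y ↔ ¬W)):
        ¬(Y ↔ ¬W): β-rule — branch into Y, ¬¬W  //  ¬Y, ¬W.
          branch 2.1.1 (add Y, ¬¬W):
            × closes — contains both W and ¬W.
          branch 2.1.2 (add ¬Y, ¬W):
            (Y ↔ ¬W): β-rule — branch into Y, ¬W  //  ¬Y, ¬¬W.
              branch 2.1.2.1 (add Y, ¬W):
                × closes — contains both Y and ¬Y.
              branch 2.1.2.2 (add ¬Y, ¬¬W):
                × closes — contains both W and ¬W.
      branch 2.2 (add ¬(W ↔ ¬X)):
        ¬(Y ↔ ¬W): β-rule — branch into Y, ¬¬W  //  ¬Y, ¬W.
          branch 2.2.1 (add Y, ¬¬W):
            × closes — contains both W and ¬W.
          branch 2.2.2 (add ¬Y, ¬W):
            ¬(W ↔ ¬X): β-rule — branch into W, ¬¬X  //  ¬W, ¬X.
              branch 2.2.2.1 (add W, ¬¬X):
                × closes — contains both W and ¬W.
              branch 2.2.2.2 (add ¬W, ¬X):
                × closes — contains both X and ¬X.
All 12 branches close.
Every branch closed; the formula is unsatisfiable.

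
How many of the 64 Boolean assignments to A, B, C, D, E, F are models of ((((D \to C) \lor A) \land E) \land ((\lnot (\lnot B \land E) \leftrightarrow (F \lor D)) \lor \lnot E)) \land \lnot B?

4

Initial set: {(((((D \to C) \lor A) \land E) \land ((\lnot (\lnot B \land E) \leftrightarrow (F \lor D)) \lor \lnot E)) \land \lnot B)}.
(((((D \to C) \lor A) \land E) \land ((\lnot (\lnot B \land E) \leftrightarrow (F \lor D)) \lor \lnot E)) \land \lnot B): α-rule — add ((((D \to C) \lor A) \land E) \land ((\lnot (\lnot B \land E) \leftrightarrow (F \lor D)) \lor \lnot E)), \lnot B.
((((D \to C) \lor A) \land E) \land ((\lnot (\lnot B \land E) \leftrightarrow (F \lor D)) \lor \lnot E)): α-rule — add (((D \to C) \lor A) \land E), ((\lnot (\lnot B \land E) \leftrightarrow (F \lor D)) \lor \lnot E).
(((D \to C) \lor A) \land E): α-rule — add ((D \to C) \lor A), E.
((\lnot (\lnot B \land E) \leftrightarrow (F \lor D)) \lor \lnot E): β-rule — branch into (\lnot (\lnot B \land E) \leftrightarrow (F \lor D))  //  \lnot E.
  branch 1 (add (\lnot (\lnot B \land E) \leftrightarrow (F \lor D))):
    ((D \to C) \lor A): β-rule — branch into (D \to C)  //  A.
      branch 1.1 (add (D \to C)):
        (\lnot (\lnot B \land E) \leftrightarrow (F \lor D)): β-rule — branch into \lnot (\lnot B \land E), (F \lor D)  //  \lnot \lnot (\lnot B \land E), \lnot (F \lor D).
          branch 1.1.1 (add \lnot (\lnot B \land E), (F \lor D)):
            (D \to C): β-rule — branch into \lnot D  //  C.
              branch 1.1.1.1 (add \lnot D):
                \lnot (\lnot B \land E): β-rule — branch into \lnot \lnot B  //  \lnot E.
                  branch 1.1.1.1.1 (add \lnot \lnot B):
                    × closes — contains both B and \lnot B.
                  branch 1.1.1.1.2 (add \lnot E):
                    × closes — contains both E and \lnot E.
              branch 1.1.1.2 (add C):
                \lnot (\lnot B \land E): β-rule — branch into \lnot \lnot B  //  \lnot E.
                  branch 1.1.1.2.1 (add \lnot \lnot B):
                    × closes — contains both B and \lnot B.
                  branch 1.1.1.2.2 (add \lnot E):
                    × closes — contains both E and \lnot E.
          branch 1.1.2 (add \lnot \lnot (\lnot B \land E), \lnot (F \lor D)):
            \lnot \lnot (\lnot B \land E): α-rule — add \lnot B, E.
            \lnot (F \lor D): α-rule — add \lnot F, \lnot D.
            (D \to C): β-rule — branch into \lnot D  //  C.
              branch 1.1.2.1 (add \lnot D):
                ○ open, literals {B=F, D=F, E=T, F=F}.
              branch 1.1.2.2 (add C):
                ○ open, literals {B=F, C=T, D=F, E=T, F=F}.
      branch 1.2 (add A):
        (\lnot (\lnot B \land E) \leftrightarrow (F \lor D)): β-rule — branch into \lnot (\lnot B \land E), (F \lor D)  //  \lnot \lnot (\lnot B \land E), \lnot (F \lor D).
          branch 1.2.1 (add \lnot (\lnot B \land E), (F \lor D)):
            \lnot (\lnot B \land E): β-rule — branch into \lnot \lnot B  //  \lnot E.
              branch 1.2.1.1 (add \lnot \lnot B):
                × closes — contains both B and \lnot B.
              branch 1.2.1.2 (add \lnot E):
                × closes — contains both E and \lnot E.
          branch 1.2.2 (add \lnot \lnot (\lnot B \land E), \lnot (F \lor D)):
            \lnot \lnot (\lnot B \land E): α-rule — add \lnot B, E.
            \lnot (F \lor D): α-rule — add \lnot F, \lnot D.
            ○ open, literals {A=T, B=F, D=F, E=T, F=F}.
  branch 2 (add \lnot E):
    × closes — contains both E and \lnot E.
7 branches closed, 3 open.
Each open branch fixes some atoms; the unmentioned ones are free. Counting distinct full assignments: branch {B=F, D=F, E=T, F=F} (A, C) contributes 4 new; branch {B=F, C=T, D=F, E=T, F=F} (A) contributes 0 new; branch {A=T, B=F, D=F, E=T, F=F} (C) contributes 0 new. Total: 4.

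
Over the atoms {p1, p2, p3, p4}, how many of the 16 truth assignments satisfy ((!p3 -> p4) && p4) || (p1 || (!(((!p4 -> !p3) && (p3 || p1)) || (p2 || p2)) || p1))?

14

Initial set: {(((!p3 -> p4) && p4) || (p1 || (!(((!p4 -> !p3) && (p3 || p1)) || (p2 || p2)) || p1)))}.
(((!p3 -> p4) && p4) || (p1 || (!(((!p4 -> !p3) && (p3 || p1)) || (p2 || p2)) || p1))): β-rule — branch into ((!p3 -> p4) && p4)  //  (p1 || (!(((!p4 -> !p3) && (p3 || p1)) || (p2 || p2)) || p1)).
  branch 1 (add ((!p3 -> p4) && p4)):
    ((!p3 -> p4) && p4): α-rule — add (!p3 -> p4), p4.
    (!p3 -> p4): β-rule — branch into !!p3  //  p4.
      branch 1.1 (add !!p3):
        ○ open, literals {p3=1, p4=1}.
      branch 1.2 (add p4):
        ○ open, literals {p4=1}.
  branch 2 (add (p1 || (!(((!p4 -> !p3) && (p3 || p1)) || (p2 || p2)) || p1))):
    (p1 || (!(((!p4 -> !p3) && (p3 || p1)) || (p2 || p2)) || p1)): β-rule — branch into p1  //  (!(((!p4 -> !p3) && (p3 || p1)) || (p2 || p2)) || p1).
      branch 2.1 (add p1):
        ○ open, literals {p1=1}.
      branch 2.2 (add (!(((!p4 -> !p3) && (p3 || p1)) || (p2 || p2)) || p1)):
        (!(((!p4 -> !p3) && (p3 || p1)) || (p2 || p2)) || p1): β-rule — branch into !(((!p4 -> !p3) && (p3 || p1)) || (p2 || p2))  //  p1.
          branch 2.2.1 (add !(((!p4 -> !p3) && (p3 || p1)) || (p2 || p2))):
            !(((!p4 -> !p3) && (p3 || p1)) || (p2 || p2)): α-rule — add !((!p4 -> !p3) && (p3 || p1)), !(p2 || p2).
            !(p2 || p2): α-rule — add !p2, !p2.
            !((!p4 -> !p3) && (p3 || p1)): β-rule — branch into !(!p4 -> !p3)  //  !(p3 || p1).
              branch 2.2.1.1 (add !(!p4 -> !p3)):
                !(!p4 -> !p3): α-rule — add !p4, !!p3.
                ○ open, literals {p2=0, p3=1, p4=0}.
              branch 2.2.1.2 (add !(p3 || p1)):
                !(p3 || p1): α-rule — add !p3, !p1.
                ○ open, literals {p1=0, p2=0, p3=0}.
          branch 2.2.2 (add p1):
            ○ open, literals {p1=1}.
0 branches closed, 6 open.
Each open branch fixes some atoms; the unmentioned ones are free. Counting distinct full assignments: branch {p3=1, p4=1} (p1, p2) contributes 4 new; branch {p4=1} (p1, p2, p3) contributes 4 new; branch {p1=1} (p2, p3, p4) contributes 4 new; branch {p2=0, p3=1, p4=0} (p1) contributes 1 new; branch {p1=0, p2=0, p3=0} (p4) contributes 1 new; branch {p1=1} (p2, p3, p4) contributes 0 new. Total: 14.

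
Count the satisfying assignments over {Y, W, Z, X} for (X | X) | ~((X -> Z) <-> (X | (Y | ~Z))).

10

Initial set: {((X | X) | ~((X -> Z) <-> (X | (Y | ~Z))))}.
((X | X) | ~((X -> Z) <-> (X | (Y | ~Z)))): β-rule — branch into (X | X)  //  ~((X -> Z) <-> (X | (Y | ~Z))).
  branch 1 (add (X | X)):
    (X | X): β-rule — branch into X  //  X.
      branch 1.1 (add X):
        ○ open, literals {X=true}.
      branch 1.2 (add X):
        ○ open, literals {X=true}.
  branch 2 (add ~((X -> Z) <-> (X | (Y | ~Z)))):
    ~((X -> Z) <-> (X | (Y | ~Z))): β-rule — branch into (X -> Z), ~(X | (Y | ~Z))  //  ~(X -> Z), (X | (Y | ~Z)).
      branch 2.1 (add (X -> Z), ~(X | (Y | ~Z))):
        ~(X | (Y | ~Z)): α-rule — add ~X, ~(Y | ~Z).
        ~(Y | ~Z): α-rule — add ~Y, ~~Z.
        (X -> Z): β-rule — branch into ~X  //  Z.
          branch 2.1.1 (add ~X):
            ○ open, literals {X=false, Y=false, Z=true}.
          branch 2.1.2 (add Z):
            ○ open, literals {X=false, Y=false, Z=true}.
      branch 2.2 (add ~(X -> Z), (X | (Y | ~Z))):
        ~(X -> Z): α-rule — add X, ~Z.
        (X | (Y | ~Z)): β-rule — branch into X  //  (Y | ~Z).
          branch 2.2.1 (add X):
            ○ open, literals {X=true, Z=false}.
          branch 2.2.2 (add (Y | ~Z)):
            (Y | ~Z): β-rule — branch into Y  //  ~Z.
              branch 2.2.2.1 (add Y):
                ○ open, literals {X=true, Y=true, Z=false}.
              branch 2.2.2.2 (add ~Z):
                ○ open, literals {X=true, Z=false}.
0 branches closed, 7 open.
Each open branch fixes some atoms; the unmentioned ones are free. Counting distinct full assignments: branch {X=true} (Y, W, Z) contributes 8 new; branch {X=true} (Y, W, Z) contributes 0 new; branch {X=false, Y=false, Z=true} (W) contributes 2 new; branch {X=false, Y=false, Z=true} (W) contributes 0 new; branch {X=true, Z=false} (Y, W) contributes 0 new; branch {X=true, Y=true, Z=false} (W) contributes 0 new; branch {X=true, Z=false} (Y, W) contributes 0 new. Total: 10.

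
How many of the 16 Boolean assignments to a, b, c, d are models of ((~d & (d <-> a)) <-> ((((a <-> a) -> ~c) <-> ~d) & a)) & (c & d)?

Initial set: {(((~d & (d <-> a)) <-> ((((a <-> a) -> ~c) <-> ~d) & a)) & (c & d))}.
(((~d & (d <-> a)) <-> ((((a <-> a) -> ~c) <-> ~d) & a)) & (c & d)): α-rule — add ((~d & (d <-> a)) <-> ((((a <-> a) -> ~c) <-> ~d) & a)), (c & d).
(c & d): α-rule — add c, d.
((~d & (d <-> a)) <-> ((((a <-> a) -> ~c) <-> ~d) & a)): β-rule — branch into (~d & (d <-> a)), ((((a <-> a) -> ~c) <-> ~d) & a)  //  ~(~d & (d <-> a)), ~((((a <-> a) -> ~c) <-> ~d) & a).
  branch 1 (add (~d & (d <-> a)), ((((a <-> a) -> ~c) <-> ~d) & a)):
    (~d & (d <-> a)): α-rule — add ~d, (d <-> a).
    × closes — contains both d and ~d.
  branch 2 (add ~(~d & (d <-> a)), ~((((a <-> a) -> ~c) <-> ~d) & a)):
    ~(~d & (d <-> a)): β-rule — branch into ~~d  //  ~(d <-> a).
      branch 2.1 (add ~~d):
        ~((((a <-> a) -> ~c) <-> ~d) & a): β-rule — branch into ~(((a <-> a) -> ~c) <-> ~d)  //  ~a.
          branch 2.1.1 (add ~(((a <-> a) -> ~c) <-> ~d)):
            ~(((a <-> a) -> ~c) <-> ~d): β-rule — branch into ((a <-> a) -> ~c), ~~d  //  ~((a <-> a) -> ~c), ~d.
              branch 2.1.1.1 (add ((a <-> a) -> ~c), ~~d):
                ((a <-> a) -> ~c): β-rule — branch into ~(a <-> a)  //  ~c.
                  branch 2.1.1.1.1 (add ~(a <-> a)):
                    ~(a <-> a): β-rule — branch into a, ~a  //  ~a, a.
                      branch 2.1.1.1.1.1 (add a, ~a):
                        × closes — contains both a and ~a.
                      branch 2.1.1.1.1.2 (add ~a, a):
                        × closes — contains both a and ~a.
                  branch 2.1.1.1.2 (add ~c):
                    × closes — contains both c and ~c.
              branch 2.1.1.2 (add ~((a <-> a) -> ~c), ~d):
                × closes — contains both d and ~d.
          branch 2.1.2 (add ~a):
            ○ open, literals {a=false, c=true, d=true}.
      branch 2.2 (add ~(d <-> a)):
        ~((((a <-> a) -> ~c) <-> ~d) & a): β-rule — branch into ~(((a <-> a) -> ~c) <-> ~d)  //  ~a.
          branch 2.2.1 (add ~(((a <-> a) -> ~c) <-> ~d)):
            ~(d <-> a): β-rule — branch into d, ~a  //  ~d, a.
              branch 2.2.1.1 (add d, ~a):
                ~(((a <-> a) -> ~c) <-> ~d): β-rule — branch into ((a <-> a) -> ~c), ~~d  //  ~((a <-> a) -> ~c), ~d.
                  branch 2.2.1.1.1 (add ((a <-> a) -> ~c), ~~d):
                    ((a <-> a) -> ~c): β-rule — branch into ~(a <-> a)  //  ~c.
                      branch 2.2.1.1.1.1 (add ~(a <-> a)):
                        ~(a <-> a): β-rule — branch into a, ~a  //  ~a, a.
                          branch 2.2.1.1.1.1.1 (add a, ~a):
                            × closes — contains both a and ~a.
                          branch 2.2.1.1.1.1.2 (add ~a, a):
                            × closes — contains both a and ~a.
                      branch 2.2.1.1.1.2 (add ~c):
                        × closes — contains both c and ~c.
                  branch 2.2.1.1.2 (add ~((a <-> a) -> ~c), ~d):
                    × closes — contains both d and ~d.
              branch 2.2.1.2 (add ~d, a):
                × closes — contains both d and ~d.
          branch 2.2.2 (add ~a):
            ~(d <-> a): β-rule — branch into d, ~a  //  ~d, a.
              branch 2.2.2.1 (add d, ~a):
                ○ open, literals {a=false, c=true, d=true}.
              branch 2.2.2.2 (add ~d, a):
                × closes — contains both d and ~d.
11 branches closed, 2 open.
Each open branch fixes some atoms; the unmentioned ones are free. Counting distinct full assignments: branch {a=false, c=true, d=true} (b) contributes 2 new; branch {a=false, c=true, d=true} (b) contributes 0 new. Total: 2.

2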